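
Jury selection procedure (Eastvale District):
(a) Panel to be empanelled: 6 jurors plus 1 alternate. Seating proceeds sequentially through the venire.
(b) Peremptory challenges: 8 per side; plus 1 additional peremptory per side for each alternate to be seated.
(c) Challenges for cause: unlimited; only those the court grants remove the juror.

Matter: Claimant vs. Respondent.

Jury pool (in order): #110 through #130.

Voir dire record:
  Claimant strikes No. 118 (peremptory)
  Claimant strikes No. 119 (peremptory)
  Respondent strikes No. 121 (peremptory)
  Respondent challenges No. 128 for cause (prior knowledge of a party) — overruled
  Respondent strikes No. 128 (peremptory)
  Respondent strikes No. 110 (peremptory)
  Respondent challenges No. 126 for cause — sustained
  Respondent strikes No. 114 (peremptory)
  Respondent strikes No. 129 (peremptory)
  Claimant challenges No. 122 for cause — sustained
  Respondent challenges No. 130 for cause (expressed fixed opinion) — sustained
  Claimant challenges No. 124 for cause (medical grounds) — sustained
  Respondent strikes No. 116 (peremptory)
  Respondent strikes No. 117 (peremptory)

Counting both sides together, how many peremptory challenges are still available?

9

Claimant allotment: 8 base + 1 × 1 alternate = 9. Respondent allotment: 8 base + 1 × 1 alternate = 9.
Claimant peremptories used: #118, #119 — 2 (for-cause on #122, #124 don't count).
Respondent peremptories used: #121, #128, #110, #114, #129, #116, #117 — 7 (for-cause on #128, #126, #130 don't count).
Remaining: (9 − 2) + (9 − 7) = 9.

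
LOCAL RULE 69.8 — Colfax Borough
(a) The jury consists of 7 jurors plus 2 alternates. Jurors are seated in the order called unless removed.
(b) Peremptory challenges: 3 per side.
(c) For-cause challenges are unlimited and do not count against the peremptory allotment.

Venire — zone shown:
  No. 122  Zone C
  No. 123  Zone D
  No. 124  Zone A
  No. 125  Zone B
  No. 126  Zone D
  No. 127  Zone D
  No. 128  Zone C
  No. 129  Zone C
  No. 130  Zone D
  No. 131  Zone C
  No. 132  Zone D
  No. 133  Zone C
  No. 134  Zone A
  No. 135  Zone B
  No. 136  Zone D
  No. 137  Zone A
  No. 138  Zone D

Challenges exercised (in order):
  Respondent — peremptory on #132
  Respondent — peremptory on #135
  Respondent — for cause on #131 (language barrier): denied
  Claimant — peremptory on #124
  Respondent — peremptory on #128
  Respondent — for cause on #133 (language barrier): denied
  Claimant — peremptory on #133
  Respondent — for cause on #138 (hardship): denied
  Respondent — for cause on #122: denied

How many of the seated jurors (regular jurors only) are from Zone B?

Removed: #124, #128, #132, #133, #135.
Seated jurors 1–7: #122, #123, #125, #126, #127, #129, #130 (alternates #131, #134 not counted).
Of those, in Zone B: #125 → 1.

1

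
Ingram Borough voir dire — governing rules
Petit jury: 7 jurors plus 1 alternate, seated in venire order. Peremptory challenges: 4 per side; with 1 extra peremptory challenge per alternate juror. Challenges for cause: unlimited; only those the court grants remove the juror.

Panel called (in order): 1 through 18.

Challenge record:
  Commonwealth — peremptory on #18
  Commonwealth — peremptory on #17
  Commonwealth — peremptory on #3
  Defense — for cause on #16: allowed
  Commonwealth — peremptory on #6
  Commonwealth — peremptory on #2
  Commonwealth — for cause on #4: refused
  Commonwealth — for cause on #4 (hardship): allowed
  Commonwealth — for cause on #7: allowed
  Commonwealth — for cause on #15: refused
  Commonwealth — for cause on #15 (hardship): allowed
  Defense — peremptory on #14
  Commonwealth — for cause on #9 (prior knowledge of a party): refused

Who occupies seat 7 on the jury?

12

Removed: #2, #3, #4, #6, #7, #14, #15, #16, #17, #18. (#9 stays — for-cause denied.)
Filling seats in venire order through position 7: #1, #5, #8, #9, #10, #11, #12.
So seat 7 is #12.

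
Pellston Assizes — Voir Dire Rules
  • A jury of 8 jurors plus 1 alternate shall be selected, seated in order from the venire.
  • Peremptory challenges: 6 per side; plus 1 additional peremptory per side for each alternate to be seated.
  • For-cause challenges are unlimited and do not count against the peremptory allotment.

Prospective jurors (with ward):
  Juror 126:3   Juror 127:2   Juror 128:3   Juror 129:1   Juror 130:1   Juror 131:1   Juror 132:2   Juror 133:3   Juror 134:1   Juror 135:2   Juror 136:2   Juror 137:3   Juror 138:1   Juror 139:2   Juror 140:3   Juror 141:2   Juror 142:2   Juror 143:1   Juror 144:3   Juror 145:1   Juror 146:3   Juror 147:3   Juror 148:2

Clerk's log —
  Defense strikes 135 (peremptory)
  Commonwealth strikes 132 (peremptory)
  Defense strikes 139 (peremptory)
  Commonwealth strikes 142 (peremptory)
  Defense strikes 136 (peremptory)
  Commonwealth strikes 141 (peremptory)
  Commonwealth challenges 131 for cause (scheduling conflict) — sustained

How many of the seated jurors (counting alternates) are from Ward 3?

Removed: #131, #132, #135, #136, #139, #141, #142.
Seated (9 incl. alternates): #126, #127, #128, #129, #130, #133, #134, #137, #138.
Of those, in Ward 3: #126, #128, #133, #137 → 4.

4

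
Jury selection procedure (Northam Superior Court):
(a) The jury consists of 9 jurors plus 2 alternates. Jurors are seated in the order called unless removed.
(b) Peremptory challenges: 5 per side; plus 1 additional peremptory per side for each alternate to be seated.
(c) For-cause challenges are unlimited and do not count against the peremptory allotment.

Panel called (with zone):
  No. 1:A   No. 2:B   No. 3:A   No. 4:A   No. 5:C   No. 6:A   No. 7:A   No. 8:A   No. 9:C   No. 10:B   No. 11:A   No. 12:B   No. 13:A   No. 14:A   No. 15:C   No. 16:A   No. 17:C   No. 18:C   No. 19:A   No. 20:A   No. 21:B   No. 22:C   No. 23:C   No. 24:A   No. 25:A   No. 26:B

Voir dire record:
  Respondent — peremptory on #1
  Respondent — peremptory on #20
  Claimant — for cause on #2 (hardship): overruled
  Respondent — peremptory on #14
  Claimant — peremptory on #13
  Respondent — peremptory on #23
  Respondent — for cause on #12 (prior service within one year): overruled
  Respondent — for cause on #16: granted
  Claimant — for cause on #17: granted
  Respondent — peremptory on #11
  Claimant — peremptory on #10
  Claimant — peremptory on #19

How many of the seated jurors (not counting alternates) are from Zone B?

2

Removed: #1, #10, #11, #13, #14, #16, #17, #19, #20, #23.
Seated jurors 1–9: #2, #3, #4, #5, #6, #7, #8, #9, #12 (alternates #15, #18 not counted).
Of those, in Zone B: #2, #12 → 2.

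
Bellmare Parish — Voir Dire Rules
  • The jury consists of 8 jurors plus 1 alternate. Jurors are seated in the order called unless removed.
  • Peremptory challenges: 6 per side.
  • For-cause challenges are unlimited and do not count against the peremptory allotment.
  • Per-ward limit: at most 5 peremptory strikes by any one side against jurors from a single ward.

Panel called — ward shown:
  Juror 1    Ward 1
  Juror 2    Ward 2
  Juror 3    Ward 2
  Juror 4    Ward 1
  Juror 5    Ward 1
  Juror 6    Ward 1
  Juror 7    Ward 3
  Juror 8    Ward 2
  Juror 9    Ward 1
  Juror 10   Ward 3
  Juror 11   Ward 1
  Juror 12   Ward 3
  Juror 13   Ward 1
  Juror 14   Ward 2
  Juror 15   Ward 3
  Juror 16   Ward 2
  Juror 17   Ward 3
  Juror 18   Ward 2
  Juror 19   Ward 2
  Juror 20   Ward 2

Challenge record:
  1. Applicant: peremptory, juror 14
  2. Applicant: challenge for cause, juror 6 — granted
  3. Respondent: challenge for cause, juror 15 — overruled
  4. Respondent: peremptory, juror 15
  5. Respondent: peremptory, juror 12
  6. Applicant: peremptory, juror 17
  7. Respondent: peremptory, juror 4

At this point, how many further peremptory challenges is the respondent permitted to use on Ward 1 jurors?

Respondent peremptories so far: #15, #12, #4 — 3 of 6 used, 3 left overall.
Against Ward 1: #4 — 1 used; per-ward cap 5 leaves 4.
Binding limit: min(3, 4) = 3.

3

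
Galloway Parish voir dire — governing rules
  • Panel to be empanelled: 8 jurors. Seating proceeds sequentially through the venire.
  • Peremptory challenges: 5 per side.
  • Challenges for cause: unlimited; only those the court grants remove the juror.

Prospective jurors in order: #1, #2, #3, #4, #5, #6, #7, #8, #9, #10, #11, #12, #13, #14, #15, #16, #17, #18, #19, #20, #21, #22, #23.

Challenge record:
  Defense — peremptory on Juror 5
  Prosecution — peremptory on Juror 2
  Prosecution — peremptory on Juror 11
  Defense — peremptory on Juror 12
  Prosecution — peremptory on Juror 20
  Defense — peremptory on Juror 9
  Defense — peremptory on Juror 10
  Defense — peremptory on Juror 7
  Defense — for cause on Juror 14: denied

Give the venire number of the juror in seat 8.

Removed: #2, #5, #7, #9, #10, #11, #12, #20. (#14 stays — for-cause denied.)
Filling seats in venire order through position 8: #1, #3, #4, #6, #8, #13, #14, #15.
So seat 8 is #15.

15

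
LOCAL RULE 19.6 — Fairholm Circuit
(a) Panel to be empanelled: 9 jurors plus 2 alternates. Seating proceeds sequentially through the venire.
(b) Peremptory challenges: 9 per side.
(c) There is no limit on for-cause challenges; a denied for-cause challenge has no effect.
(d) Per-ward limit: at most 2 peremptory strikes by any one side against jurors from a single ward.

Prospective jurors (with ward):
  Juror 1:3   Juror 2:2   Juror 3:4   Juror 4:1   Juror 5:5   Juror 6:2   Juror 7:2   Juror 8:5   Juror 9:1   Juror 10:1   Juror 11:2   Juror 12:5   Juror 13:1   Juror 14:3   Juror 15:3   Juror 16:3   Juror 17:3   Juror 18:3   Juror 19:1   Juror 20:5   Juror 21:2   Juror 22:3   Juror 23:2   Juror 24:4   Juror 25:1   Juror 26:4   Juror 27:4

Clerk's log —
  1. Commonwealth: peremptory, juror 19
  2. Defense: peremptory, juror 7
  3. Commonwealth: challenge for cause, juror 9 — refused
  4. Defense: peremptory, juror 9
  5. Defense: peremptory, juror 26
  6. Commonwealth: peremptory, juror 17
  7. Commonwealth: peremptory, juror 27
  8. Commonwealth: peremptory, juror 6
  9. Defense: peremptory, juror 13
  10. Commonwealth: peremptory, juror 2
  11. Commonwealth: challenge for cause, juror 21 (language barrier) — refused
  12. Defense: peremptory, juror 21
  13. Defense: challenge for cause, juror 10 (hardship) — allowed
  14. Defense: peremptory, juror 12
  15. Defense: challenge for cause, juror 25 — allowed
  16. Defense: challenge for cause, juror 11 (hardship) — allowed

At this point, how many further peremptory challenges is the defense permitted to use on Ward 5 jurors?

1

Defense peremptories so far: #7, #9, #26, #13, #21, #12 — 6 of 9 used, 3 left overall.
Against Ward 5: #12 — 1 used; per-ward cap 2 leaves 1.
Binding limit: min(3, 1) = 1.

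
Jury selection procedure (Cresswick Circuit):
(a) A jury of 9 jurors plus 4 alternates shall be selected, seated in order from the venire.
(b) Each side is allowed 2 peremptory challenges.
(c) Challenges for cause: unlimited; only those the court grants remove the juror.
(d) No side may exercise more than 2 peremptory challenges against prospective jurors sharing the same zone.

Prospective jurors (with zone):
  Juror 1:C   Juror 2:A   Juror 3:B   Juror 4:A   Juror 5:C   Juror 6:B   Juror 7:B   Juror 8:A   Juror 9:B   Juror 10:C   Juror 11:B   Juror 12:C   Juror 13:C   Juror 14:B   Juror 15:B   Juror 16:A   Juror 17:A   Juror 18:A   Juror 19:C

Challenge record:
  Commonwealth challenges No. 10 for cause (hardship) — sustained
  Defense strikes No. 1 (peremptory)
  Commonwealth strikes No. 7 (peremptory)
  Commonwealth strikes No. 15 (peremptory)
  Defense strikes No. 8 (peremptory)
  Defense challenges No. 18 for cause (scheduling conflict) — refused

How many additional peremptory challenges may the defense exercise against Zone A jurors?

0

Defense peremptories so far: #1, #8 — 2 of 2 used, 0 left overall.
Against Zone A: #8 — 1 used; per-zone cap 2 leaves 1.
Binding limit: min(0, 1) = 0.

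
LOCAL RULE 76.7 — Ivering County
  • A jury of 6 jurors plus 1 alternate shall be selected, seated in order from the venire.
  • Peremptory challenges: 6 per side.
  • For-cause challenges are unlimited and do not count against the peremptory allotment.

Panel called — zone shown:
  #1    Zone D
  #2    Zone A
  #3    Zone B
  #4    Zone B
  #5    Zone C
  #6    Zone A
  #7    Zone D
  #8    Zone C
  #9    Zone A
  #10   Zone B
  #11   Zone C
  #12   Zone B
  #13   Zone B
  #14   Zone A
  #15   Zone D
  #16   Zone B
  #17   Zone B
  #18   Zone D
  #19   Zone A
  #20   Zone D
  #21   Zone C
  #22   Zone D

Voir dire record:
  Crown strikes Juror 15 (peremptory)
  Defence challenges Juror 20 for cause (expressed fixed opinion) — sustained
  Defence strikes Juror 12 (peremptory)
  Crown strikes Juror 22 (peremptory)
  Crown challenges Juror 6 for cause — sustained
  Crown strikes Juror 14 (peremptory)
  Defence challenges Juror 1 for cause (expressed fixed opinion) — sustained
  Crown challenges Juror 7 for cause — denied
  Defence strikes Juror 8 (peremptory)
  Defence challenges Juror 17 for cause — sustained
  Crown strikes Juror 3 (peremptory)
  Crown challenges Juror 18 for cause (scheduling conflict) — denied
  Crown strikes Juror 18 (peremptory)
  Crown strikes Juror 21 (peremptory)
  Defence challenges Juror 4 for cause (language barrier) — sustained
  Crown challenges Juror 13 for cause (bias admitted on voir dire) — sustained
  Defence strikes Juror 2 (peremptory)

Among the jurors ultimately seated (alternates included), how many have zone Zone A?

Removed: #1, #2, #3, #4, #6, #8, #12, #13, #14, #15, #17, #18, #20, #21, #22.
Seated (7 incl. alternates): #5, #7, #9, #10, #11, #16, #19.
Of those, in Zone A: #9, #19 → 2.

2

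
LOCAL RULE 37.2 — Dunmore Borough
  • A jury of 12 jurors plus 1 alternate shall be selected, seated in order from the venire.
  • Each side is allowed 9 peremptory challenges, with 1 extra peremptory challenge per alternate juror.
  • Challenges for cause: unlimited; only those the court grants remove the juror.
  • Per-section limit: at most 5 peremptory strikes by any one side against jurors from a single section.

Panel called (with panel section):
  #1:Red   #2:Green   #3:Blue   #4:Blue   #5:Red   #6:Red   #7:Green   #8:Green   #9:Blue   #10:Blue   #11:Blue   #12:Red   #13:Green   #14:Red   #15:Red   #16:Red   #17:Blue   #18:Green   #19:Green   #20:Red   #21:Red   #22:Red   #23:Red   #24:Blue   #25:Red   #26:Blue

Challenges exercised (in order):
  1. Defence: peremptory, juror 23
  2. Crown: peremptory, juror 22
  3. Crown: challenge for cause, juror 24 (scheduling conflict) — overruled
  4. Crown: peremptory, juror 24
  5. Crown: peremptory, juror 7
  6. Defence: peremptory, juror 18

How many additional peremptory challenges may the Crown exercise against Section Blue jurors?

Crown peremptories so far: #22, #24, #7 — 3 of 10 used, 7 left overall.
Against Section Blue: #24 — 1 used; per-section cap 5 leaves 4.
Binding limit: min(7, 4) = 4.

4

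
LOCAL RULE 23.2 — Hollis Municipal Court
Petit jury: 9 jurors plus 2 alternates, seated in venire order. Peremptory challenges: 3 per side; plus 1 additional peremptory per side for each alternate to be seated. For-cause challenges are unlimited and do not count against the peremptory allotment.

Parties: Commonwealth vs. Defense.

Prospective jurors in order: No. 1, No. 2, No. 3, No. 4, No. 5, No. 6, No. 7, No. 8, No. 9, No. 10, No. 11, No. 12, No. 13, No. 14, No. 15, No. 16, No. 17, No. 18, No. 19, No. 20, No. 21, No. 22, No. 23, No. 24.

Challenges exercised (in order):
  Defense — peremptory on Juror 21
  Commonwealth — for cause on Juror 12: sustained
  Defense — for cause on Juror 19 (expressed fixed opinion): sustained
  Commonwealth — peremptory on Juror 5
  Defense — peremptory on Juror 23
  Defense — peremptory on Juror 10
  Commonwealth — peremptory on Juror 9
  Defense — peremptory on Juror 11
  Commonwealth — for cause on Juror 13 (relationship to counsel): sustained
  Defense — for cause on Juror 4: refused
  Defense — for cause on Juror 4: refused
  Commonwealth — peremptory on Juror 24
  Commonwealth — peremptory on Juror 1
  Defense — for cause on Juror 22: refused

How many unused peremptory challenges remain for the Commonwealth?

Commonwealth allotment: 3 base + 1 × 2 alternates = 5.
Commonwealth peremptories used: #5, #9, #24, #1 — 4 (for-cause on #12, #13 don't count).
Remaining: 5 − 4 = 1.

1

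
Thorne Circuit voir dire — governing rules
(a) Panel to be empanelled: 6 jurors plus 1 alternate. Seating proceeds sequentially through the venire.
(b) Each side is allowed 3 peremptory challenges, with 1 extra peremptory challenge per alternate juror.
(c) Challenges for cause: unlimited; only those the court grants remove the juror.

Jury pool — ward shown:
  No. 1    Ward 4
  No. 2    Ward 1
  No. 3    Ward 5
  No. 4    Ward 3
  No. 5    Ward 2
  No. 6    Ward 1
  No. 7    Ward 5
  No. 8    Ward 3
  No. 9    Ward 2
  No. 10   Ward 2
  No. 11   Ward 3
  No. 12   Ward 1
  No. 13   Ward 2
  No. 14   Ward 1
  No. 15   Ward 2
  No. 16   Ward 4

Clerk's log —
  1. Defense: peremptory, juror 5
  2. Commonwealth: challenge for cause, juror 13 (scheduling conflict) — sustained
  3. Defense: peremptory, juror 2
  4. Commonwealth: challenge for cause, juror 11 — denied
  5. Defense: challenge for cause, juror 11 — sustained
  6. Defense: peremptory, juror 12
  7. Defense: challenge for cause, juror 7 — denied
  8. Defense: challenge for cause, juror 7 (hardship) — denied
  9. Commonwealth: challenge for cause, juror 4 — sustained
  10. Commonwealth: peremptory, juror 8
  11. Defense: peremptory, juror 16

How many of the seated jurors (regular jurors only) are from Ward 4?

1

Removed: #2, #4, #5, #8, #11, #12, #13, #16.
Seated jurors 1–6: #1, #3, #6, #7, #9, #10 (alternates #14 not counted).
Of those, in Ward 4: #1 → 1.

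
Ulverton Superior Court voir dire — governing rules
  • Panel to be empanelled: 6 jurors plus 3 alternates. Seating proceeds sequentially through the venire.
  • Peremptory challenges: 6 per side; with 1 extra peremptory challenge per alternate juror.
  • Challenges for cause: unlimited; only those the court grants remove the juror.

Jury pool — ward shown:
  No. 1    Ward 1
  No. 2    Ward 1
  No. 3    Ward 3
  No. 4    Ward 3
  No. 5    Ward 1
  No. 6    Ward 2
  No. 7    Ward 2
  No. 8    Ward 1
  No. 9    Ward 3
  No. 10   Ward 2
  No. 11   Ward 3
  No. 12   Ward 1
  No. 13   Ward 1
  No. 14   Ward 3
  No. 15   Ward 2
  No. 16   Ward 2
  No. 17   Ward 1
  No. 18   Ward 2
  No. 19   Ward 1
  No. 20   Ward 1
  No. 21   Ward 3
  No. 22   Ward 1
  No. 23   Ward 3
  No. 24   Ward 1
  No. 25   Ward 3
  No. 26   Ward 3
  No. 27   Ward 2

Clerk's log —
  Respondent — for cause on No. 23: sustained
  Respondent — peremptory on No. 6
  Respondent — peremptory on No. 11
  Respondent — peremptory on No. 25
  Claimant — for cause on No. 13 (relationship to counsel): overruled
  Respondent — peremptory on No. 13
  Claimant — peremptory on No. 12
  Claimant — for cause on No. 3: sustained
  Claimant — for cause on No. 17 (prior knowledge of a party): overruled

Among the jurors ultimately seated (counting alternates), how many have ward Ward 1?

4

Removed: #3, #6, #11, #12, #13, #23, #25.
Seated (9 incl. alternates): #1, #2, #4, #5, #7, #8, #9, #10, #14.
Of those, in Ward 1: #1, #2, #5, #8 → 4.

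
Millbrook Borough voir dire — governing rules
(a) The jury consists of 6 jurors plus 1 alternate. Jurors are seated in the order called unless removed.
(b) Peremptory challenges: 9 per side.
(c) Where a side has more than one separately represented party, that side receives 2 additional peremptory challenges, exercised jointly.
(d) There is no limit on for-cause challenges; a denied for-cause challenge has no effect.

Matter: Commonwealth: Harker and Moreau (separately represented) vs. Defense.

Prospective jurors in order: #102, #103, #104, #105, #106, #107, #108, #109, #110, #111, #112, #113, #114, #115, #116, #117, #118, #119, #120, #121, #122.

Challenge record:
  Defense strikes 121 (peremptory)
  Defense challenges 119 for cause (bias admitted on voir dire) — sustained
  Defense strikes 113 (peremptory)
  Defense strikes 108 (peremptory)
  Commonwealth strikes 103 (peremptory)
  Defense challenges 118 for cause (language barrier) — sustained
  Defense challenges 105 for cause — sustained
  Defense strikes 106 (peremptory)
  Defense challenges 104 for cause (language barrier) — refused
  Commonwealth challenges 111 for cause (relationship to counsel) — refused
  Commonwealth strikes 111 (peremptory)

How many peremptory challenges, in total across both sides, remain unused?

14

Commonwealth allotment: 9 base + 2 multi-party = 11. Defense allotment: 9.
Commonwealth peremptories used: #103, #111 — 2 (the for-cause on #111 doesn't count).
Defense peremptories used: #121, #113, #108, #106 — 4 (for-cause on #119, #118, #105, #104 don't count).
Remaining: (11 − 2) + (9 − 4) = 14.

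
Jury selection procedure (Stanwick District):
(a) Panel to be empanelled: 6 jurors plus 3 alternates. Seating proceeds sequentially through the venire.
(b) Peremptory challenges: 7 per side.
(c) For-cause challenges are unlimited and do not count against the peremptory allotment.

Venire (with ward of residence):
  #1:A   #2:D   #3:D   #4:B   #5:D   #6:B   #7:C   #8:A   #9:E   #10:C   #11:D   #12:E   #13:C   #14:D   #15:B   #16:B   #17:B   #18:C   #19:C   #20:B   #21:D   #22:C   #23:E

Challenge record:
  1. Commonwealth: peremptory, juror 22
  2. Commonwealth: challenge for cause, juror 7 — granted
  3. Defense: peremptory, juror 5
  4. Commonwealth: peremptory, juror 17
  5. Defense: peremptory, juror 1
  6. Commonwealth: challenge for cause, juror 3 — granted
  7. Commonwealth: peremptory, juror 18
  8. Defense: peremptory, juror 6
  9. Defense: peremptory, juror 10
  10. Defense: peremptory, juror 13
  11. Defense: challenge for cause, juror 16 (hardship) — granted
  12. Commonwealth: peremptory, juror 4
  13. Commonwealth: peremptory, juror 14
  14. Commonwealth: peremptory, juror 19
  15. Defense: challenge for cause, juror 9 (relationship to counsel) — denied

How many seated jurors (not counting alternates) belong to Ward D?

Removed: #1, #3, #4, #5, #6, #7, #10, #13, #14, #16, #17, #18, #19, #22.
Seated jurors 1–6: #2, #8, #9, #11, #12, #15 (alternates #20, #21, #23 not counted).
Of those, in Ward D: #2, #11 → 2.

2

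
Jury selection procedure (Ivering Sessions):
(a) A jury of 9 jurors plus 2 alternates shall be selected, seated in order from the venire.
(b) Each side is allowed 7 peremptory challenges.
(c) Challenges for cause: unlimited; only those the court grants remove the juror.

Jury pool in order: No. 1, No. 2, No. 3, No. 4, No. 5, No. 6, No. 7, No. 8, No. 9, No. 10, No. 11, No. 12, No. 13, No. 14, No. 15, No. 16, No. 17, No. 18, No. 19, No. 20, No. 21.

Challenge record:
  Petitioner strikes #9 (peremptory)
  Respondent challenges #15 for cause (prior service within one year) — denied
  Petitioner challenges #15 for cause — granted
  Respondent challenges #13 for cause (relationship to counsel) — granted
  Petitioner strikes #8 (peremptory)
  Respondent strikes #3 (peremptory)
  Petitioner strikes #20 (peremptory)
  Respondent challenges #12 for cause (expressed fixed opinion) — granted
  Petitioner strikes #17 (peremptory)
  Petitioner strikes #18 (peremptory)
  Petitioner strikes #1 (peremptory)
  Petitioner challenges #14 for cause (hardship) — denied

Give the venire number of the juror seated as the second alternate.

21

Removed: #1, #3, #8, #9, #12, #13, #15, #17, #18, #20. (#14 stays — for-cause denied.)
Seating in order: seats 1–9 → #2, #4, #5, #6, #7, #10, #11, #14, #16; alternates → #19, #21.
So alternate 2 is #21.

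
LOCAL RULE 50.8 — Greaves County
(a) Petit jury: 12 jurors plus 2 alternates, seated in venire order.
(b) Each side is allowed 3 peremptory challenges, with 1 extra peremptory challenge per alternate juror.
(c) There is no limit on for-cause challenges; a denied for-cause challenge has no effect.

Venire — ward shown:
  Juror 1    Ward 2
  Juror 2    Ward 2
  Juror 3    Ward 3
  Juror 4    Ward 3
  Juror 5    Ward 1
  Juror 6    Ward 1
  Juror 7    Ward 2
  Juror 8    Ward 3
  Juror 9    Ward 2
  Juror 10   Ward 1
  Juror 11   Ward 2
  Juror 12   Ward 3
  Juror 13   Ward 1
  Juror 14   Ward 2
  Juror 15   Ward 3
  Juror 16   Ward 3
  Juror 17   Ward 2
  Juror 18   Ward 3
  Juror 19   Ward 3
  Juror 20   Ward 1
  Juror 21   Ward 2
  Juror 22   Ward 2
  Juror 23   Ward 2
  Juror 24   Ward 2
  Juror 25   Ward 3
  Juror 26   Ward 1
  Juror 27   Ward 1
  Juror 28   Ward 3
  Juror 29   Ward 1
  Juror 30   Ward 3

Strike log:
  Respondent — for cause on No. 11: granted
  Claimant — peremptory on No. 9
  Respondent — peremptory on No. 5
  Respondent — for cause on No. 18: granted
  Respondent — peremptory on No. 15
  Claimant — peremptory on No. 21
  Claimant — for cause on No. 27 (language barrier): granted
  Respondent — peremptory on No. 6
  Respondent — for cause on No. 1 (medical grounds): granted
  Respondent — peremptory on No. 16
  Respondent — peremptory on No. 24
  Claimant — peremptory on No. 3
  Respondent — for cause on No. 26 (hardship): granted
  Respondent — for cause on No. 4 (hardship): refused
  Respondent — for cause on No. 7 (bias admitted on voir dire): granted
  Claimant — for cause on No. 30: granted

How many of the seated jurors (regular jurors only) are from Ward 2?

5

Removed: #1, #3, #5, #6, #7, #9, #11, #15, #16, #18, #21, #24, #26, #27, #30.
Seated jurors 1–12: #2, #4, #8, #10, #12, #13, #14, #17, #19, #20, #22, #23 (alternates #25, #28 not counted).
Of those, in Ward 2: #2, #14, #17, #22, #23 → 5.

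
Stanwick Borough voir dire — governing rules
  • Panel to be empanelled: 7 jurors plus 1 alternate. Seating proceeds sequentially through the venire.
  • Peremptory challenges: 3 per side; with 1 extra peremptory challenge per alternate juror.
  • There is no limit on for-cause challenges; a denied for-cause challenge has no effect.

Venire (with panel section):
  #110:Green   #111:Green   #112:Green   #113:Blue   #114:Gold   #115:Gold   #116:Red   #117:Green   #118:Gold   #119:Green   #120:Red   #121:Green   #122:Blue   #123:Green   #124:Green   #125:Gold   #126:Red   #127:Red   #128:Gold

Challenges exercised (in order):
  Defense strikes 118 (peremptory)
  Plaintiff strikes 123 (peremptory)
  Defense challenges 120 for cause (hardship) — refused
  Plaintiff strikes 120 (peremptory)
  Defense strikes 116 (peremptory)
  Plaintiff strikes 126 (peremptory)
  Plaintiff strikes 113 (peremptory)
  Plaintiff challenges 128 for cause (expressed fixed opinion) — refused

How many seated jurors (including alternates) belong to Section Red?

Removed: #113, #116, #118, #120, #123, #126.
Seated (8 incl. alternates): #110, #111, #112, #114, #115, #117, #119, #121.
None of those are in Section Red → 0.

0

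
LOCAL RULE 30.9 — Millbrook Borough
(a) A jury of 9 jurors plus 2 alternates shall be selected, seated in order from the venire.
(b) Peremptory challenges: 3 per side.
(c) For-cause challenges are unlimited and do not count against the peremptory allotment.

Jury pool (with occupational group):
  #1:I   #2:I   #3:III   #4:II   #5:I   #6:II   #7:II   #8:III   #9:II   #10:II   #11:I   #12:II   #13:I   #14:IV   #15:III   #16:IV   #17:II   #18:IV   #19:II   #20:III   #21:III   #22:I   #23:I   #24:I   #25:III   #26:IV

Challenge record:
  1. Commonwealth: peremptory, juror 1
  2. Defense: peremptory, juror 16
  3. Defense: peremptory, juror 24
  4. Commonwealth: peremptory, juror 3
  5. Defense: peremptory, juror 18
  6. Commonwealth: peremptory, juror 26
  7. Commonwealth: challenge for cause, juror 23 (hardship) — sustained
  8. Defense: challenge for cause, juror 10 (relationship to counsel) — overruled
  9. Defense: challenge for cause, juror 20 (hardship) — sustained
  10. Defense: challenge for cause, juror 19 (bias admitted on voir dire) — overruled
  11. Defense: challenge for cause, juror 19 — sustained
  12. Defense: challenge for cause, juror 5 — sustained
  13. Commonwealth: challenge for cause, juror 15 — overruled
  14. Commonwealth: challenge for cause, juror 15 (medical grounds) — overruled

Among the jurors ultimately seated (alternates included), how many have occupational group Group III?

1

Removed: #1, #3, #5, #16, #18, #19, #20, #23, #24, #26.
Seated (11 incl. alternates): #2, #4, #6, #7, #8, #9, #10, #11, #12, #13, #14.
Of those, in Group III: #8 → 1.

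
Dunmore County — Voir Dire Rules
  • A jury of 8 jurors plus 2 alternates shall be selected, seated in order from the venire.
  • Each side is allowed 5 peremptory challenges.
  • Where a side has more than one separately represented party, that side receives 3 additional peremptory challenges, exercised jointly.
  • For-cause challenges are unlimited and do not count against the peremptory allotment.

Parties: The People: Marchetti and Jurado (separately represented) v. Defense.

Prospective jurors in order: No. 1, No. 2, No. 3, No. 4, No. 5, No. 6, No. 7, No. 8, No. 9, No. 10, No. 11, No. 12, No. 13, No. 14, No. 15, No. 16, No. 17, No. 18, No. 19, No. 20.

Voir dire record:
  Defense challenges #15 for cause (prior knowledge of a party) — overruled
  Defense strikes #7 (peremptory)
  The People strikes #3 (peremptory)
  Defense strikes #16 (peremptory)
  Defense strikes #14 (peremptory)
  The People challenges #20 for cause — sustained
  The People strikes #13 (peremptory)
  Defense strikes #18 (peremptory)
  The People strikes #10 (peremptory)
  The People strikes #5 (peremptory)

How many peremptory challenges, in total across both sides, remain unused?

The People allotment: 5 base + 3 multi-party = 8. Defense allotment: 5.
The People peremptories used: #3, #13, #10, #5 — 4 (the for-cause on #20 doesn't count).
Defense peremptories used: #7, #16, #14, #18 — 4 (the for-cause on #15 doesn't count).
Remaining: (8 − 4) + (5 − 4) = 5.

5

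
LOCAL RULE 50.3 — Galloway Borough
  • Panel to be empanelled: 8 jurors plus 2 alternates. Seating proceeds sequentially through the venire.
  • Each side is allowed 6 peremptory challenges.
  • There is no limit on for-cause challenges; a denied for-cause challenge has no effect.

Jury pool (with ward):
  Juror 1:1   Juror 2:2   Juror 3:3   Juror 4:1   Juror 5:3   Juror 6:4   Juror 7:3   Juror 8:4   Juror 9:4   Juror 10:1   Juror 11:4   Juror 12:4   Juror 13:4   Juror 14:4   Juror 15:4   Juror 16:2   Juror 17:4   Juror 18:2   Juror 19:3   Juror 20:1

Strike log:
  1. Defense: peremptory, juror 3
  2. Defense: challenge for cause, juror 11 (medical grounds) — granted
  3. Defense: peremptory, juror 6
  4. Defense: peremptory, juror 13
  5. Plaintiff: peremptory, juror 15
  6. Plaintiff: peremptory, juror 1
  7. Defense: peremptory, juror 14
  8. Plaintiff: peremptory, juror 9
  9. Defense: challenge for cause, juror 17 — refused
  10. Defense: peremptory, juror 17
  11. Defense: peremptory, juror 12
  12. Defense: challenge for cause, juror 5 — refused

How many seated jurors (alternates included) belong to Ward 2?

Removed: #1, #3, #6, #9, #11, #12, #13, #14, #15, #17.
Seated (10 incl. alternates): #2, #4, #5, #7, #8, #10, #16, #18, #19, #20.
Of those, in Ward 2: #2, #16, #18 → 3.

3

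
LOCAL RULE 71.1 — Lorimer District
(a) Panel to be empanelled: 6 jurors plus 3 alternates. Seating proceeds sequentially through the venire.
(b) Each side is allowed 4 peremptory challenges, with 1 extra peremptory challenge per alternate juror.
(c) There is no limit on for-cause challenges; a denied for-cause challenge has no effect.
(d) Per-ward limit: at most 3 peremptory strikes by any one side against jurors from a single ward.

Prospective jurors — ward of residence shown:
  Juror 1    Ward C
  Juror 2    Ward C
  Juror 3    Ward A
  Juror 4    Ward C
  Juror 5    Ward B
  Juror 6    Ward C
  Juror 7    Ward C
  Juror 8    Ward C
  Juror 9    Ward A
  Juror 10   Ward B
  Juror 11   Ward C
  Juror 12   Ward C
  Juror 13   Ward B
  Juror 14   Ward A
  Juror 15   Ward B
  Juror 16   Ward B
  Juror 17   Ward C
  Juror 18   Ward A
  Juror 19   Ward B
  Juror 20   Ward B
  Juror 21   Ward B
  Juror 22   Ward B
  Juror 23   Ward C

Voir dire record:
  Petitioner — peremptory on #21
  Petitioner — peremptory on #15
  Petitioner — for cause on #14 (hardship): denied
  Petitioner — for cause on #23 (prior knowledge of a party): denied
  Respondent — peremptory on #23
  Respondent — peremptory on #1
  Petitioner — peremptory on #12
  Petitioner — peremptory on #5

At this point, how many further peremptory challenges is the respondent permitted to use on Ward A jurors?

Respondent peremptories so far: #23, #1 — 2 of 7 used, 5 left overall.
Against Ward A: none yet — per-ward cap 3 leaves 3.
Binding limit: min(5, 3) = 3.

3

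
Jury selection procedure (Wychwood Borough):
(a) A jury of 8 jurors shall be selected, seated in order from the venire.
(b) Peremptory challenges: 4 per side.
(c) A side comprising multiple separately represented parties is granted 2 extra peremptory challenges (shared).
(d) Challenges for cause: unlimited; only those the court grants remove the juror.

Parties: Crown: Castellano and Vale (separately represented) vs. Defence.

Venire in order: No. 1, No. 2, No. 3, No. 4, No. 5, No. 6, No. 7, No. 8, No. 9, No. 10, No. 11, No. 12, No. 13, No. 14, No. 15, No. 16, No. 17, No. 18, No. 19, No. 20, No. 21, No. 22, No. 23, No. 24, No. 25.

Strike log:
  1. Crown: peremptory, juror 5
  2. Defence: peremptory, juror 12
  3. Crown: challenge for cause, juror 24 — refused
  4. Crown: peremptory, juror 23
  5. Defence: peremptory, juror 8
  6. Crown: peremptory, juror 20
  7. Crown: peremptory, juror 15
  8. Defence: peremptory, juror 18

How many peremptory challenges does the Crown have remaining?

2

Crown allotment: 4 base + 2 multi-party = 6.
Crown peremptories used: #5, #23, #20, #15 — 4 (the for-cause on #24 doesn't count).
Remaining: 6 − 4 = 2.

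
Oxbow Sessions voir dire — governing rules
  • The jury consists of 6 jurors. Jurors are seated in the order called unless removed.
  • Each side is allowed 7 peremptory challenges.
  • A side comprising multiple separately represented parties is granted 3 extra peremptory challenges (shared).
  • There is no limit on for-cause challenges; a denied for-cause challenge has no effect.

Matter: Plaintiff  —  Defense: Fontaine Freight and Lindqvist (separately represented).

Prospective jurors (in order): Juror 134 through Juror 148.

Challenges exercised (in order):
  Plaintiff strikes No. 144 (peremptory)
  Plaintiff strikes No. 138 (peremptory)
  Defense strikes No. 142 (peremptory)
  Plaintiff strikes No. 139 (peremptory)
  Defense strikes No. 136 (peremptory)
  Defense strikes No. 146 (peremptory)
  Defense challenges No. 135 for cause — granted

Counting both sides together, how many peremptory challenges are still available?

11

Plaintiff allotment: 7. Defense allotment: 7 base + 3 multi-party = 10.
Plaintiff peremptories used: #144, #138, #139 — 3.
Defense peremptories used: #142, #136, #146 — 3 (the for-cause on #135 doesn't count).
Remaining: (7 − 3) + (10 − 3) = 11.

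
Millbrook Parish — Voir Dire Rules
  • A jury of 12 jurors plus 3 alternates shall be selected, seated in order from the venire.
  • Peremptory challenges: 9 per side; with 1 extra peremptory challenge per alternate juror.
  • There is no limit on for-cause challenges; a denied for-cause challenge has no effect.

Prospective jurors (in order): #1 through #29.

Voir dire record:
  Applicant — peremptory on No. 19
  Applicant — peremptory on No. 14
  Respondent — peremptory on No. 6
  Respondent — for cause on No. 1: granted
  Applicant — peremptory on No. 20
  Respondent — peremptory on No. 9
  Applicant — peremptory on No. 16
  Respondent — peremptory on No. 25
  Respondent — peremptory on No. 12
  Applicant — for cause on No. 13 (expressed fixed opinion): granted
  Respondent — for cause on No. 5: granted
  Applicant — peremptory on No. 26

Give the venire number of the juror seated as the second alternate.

Removed: #1, #5, #6, #9, #12, #13, #14, #16, #19, #20, #25, #26.
Filling seats in venire order through position 14: #2, #3, #4, #7, #8, #10, #11, #15, #17, #18, #21, #22, #23, #24.
So alternate 2 is #24.

24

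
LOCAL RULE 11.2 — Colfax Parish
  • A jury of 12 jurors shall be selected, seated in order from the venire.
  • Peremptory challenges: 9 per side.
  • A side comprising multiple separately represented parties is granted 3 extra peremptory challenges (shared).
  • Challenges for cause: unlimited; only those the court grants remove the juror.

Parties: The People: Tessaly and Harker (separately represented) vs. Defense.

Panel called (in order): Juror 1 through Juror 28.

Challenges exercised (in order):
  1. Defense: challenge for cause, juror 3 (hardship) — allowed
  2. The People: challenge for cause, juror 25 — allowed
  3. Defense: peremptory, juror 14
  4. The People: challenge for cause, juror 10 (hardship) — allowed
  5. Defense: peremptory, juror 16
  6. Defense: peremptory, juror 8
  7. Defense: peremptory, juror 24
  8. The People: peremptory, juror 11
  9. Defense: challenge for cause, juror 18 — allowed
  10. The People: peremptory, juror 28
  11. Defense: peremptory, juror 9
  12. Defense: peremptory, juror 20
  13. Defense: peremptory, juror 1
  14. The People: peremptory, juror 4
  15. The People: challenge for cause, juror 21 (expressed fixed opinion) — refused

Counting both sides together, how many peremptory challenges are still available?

11

The People allotment: 9 base + 3 multi-party = 12. Defense allotment: 9.
The People peremptories used: #11, #28, #4 — 3 (for-cause on #25, #10, #21 don't count).
Defense peremptories used: #14, #16, #8, #24, #9, #20, #1 — 7 (for-cause on #3, #18 don't count).
Remaining: (12 − 3) + (9 − 7) = 11.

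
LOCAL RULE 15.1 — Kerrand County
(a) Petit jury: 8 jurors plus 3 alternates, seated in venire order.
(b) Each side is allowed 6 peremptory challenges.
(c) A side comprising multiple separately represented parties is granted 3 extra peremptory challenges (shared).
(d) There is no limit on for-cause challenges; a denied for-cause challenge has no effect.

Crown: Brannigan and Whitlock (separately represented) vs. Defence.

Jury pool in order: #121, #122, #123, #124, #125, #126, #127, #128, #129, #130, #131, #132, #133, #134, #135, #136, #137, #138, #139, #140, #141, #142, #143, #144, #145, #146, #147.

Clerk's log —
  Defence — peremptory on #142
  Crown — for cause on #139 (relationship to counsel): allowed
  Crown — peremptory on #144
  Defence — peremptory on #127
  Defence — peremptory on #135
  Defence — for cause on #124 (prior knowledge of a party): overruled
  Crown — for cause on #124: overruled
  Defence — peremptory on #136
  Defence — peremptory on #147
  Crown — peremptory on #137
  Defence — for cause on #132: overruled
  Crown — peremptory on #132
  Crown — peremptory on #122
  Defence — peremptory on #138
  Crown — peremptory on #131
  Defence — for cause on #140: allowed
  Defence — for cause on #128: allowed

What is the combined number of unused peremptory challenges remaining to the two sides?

Crown allotment: 6 base + 3 multi-party = 9. Defence allotment: 6.
Crown peremptories used: #144, #137, #132, #122, #131 — 5 (for-cause on #139, #124 don't count).
Defence peremptories used: #142, #127, #135, #136, #147, #138 — 6 (for-cause on #124, #132, #140, #128 don't count).
Remaining: (9 − 5) + (6 − 6) = 4.

4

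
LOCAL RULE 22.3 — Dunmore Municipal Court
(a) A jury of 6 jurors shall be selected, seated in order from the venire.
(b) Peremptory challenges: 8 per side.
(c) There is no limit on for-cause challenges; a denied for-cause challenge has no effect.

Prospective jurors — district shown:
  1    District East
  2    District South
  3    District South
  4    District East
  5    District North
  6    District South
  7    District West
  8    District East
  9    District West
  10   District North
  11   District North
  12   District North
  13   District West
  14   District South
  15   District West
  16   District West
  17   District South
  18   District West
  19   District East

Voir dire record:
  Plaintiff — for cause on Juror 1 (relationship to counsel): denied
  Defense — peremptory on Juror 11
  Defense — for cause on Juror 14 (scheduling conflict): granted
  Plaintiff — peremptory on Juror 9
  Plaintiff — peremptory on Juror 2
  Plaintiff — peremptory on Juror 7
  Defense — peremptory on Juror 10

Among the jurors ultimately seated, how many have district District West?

Removed: #2, #7, #9, #10, #11, #14.
Seated jurors 1–6: #1, #3, #4, #5, #6, #8.
None of those are in District West → 0.

0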